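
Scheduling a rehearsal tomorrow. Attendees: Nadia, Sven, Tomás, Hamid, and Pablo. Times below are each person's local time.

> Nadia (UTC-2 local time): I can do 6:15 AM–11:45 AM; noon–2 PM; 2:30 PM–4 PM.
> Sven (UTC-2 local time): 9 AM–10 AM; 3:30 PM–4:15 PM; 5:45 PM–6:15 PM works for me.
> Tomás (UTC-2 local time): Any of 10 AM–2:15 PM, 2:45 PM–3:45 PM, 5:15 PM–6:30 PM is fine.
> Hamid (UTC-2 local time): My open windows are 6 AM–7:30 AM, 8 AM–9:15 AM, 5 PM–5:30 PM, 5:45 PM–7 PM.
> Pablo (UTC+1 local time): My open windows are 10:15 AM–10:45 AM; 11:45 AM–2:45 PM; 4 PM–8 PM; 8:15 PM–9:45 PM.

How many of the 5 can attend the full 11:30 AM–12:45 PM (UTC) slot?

2

Nadia in UTC: 08:15-13:45, 14:00-16:00, 16:30-18:00 (add 2h to convert from UTC-2).
Sven in UTC: 11:00-12:00, 17:30-18:15, 19:45-20:15 (add 2h to convert from UTC-2).
Tomás in UTC: 12:00-16:15, 16:45-17:45, 19:15-20:30 (add 2h to convert from UTC-2).
Hamid in UTC: 08:00-09:30, 10:00-11:15, 19:00-19:30, 19:45-21:00 (add 2h to convert from UTC-2).
Pablo in UTC: 09:15-09:45, 10:45-13:45, 15:00-19:00, 19:15-20:45 (subtract 1h to convert from UTC+1).
Nadia and Pablo can make the full 11:30-12:45 slot — that's 2.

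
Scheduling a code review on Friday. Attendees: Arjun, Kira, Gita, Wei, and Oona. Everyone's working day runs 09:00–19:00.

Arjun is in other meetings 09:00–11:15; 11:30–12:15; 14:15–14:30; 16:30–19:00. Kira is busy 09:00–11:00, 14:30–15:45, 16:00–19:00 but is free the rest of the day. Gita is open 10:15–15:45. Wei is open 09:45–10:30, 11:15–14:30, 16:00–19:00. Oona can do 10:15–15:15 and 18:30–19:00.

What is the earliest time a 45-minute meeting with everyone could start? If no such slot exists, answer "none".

12:15

Arjun free: 11:15-11:30, 12:15-14:15, 14:30-16:30 (invert busy blocks within the working day).
Kira free: 11:00-14:30, 15:45-16:00 (invert busy blocks within the working day).
Gita free: 10:15-15:45.
Wei free: 09:45-10:30, 11:15-14:30, 16:00-19:00.
Oona free: 10:15-15:15, 18:30-19:00.
Arjun ∩ Kira: 11:15-11:30, 12:15-14:15, 15:45-16:00.
Arjun ∩ Kira ∩ Gita: 11:15-11:30, 12:15-14:15.
Arjun ∩ Kira ∩ Gita ∩ Wei: 11:15-11:30, 12:15-14:15.
Arjun ∩ Kira ∩ Gita ∩ Wei ∩ Oona: 11:15-11:30, 12:15-14:15.
The first common window of at least 45 minutes is 12:15-14:15, so the earliest start is 12:15.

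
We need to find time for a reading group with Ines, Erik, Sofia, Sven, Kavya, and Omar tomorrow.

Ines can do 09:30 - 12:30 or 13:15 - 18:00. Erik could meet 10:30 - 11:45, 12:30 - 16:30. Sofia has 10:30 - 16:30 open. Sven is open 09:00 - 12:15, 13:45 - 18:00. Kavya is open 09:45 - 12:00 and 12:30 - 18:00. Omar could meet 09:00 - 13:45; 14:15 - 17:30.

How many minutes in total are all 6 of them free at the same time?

210

Ines ∩ Erik: 10:30-11:45, 13:15-16:30.
Ines ∩ Erik ∩ Sofia: 10:30-11:45, 13:15-16:30.
Ines ∩ Erik ∩ Sofia ∩ Sven: 10:30-11:45, 13:45-16:30.
Ines ∩ Erik ∩ Sofia ∩ Sven ∩ Kavya: 10:30-11:45, 13:45-16:30.
Ines ∩ Erik ∩ Sofia ∩ Sven ∩ Kavya ∩ Omar: 10:30-11:45, 14:15-16:30.
Summing the common windows: 75 + 135 = 210 minutes.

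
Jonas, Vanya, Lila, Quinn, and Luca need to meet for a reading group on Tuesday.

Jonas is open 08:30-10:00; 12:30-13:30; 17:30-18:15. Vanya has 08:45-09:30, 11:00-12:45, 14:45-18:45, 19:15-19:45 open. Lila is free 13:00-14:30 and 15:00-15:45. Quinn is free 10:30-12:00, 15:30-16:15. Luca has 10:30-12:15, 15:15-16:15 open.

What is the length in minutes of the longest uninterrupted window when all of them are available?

Jonas ∩ Vanya: 08:45-09:30, 12:30-12:45, 17:30-18:15.
Jonas ∩ Vanya ∩ Lila: ∅.
Jonas ∩ Vanya ∩ Lila ∩ Quinn: ∅.
Jonas ∩ Vanya ∩ Lila ∩ Quinn ∩ Luca: ∅.
There is no time when everyone is free.
No common window exists, so the longest block is 0 minutes.

0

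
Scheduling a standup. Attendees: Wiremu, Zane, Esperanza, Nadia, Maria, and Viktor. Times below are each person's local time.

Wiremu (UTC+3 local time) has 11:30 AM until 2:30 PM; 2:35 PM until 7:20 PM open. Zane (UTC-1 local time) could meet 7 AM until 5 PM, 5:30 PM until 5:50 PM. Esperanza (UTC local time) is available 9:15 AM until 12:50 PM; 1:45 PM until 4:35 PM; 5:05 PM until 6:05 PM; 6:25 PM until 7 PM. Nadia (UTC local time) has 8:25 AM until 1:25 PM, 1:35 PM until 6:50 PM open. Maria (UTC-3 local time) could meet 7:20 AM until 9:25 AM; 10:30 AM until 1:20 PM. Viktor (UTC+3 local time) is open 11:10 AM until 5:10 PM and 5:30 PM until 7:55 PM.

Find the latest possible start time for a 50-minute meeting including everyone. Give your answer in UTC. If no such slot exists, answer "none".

Wiremu in UTC: 08:30-11:30, 11:35-16:20 (subtract 3h to convert from UTC+3).
Zane in UTC: 08:00-18:00, 18:30-18:50 (add 1h to convert from UTC-1).
Esperanza in UTC: 09:15-12:50, 13:45-16:35, 17:05-18:05, 18:25-19:00.
Nadia in UTC: 08:25-13:25, 13:35-18:50.
Maria in UTC: 10:20-12:25, 13:30-16:20 (add 3h to convert from UTC-3).
Viktor in UTC: 08:10-14:10, 14:30-16:55 (subtract 3h to convert from UTC+3).
Wiremu ∩ Zane: 08:30-11:30, 11:35-16:20.
Wiremu ∩ Zane ∩ Esperanza: 09:15-11:30, 11:35-12:50, 13:45-16:20.
Wiremu ∩ Zane ∩ Esperanza ∩ Nadia: 09:15-11:30, 11:35-12:50, 13:45-16:20.
Wiremu ∩ Zane ∩ Esperanza ∩ Nadia ∩ Maria: 10:20-11:30, 11:35-12:25, 13:45-16:20.
Wiremu ∩ Zane ∩ Esperanza ∩ Nadia ∩ Maria ∩ Viktor: 10:20-11:30, 11:35-12:25, 13:45-14:10, 14:30-16:20.
The last common window of at least 50 minutes is 14:30-16:20; a 50-minute meeting can start as late as 15:30 and still end by 16:20.

15:30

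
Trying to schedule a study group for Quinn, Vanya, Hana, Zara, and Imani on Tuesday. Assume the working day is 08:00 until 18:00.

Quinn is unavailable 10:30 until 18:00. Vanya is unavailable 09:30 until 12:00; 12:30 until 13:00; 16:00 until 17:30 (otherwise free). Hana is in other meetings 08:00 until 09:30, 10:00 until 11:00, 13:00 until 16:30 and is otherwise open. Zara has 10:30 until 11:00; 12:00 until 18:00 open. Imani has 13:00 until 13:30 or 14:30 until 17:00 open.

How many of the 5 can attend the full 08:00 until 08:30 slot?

Quinn free: 08:00-10:30 (invert busy blocks within the working day).
Vanya free: 08:00-09:30, 12:00-12:30, 13:00-16:00, 17:30-18:00 (invert busy blocks within the working day).
Hana free: 09:30-10:00, 11:00-13:00, 16:30-18:00 (invert busy blocks within the working day).
Zara free: 10:30-11:00, 12:00-18:00.
Imani free: 13:00-13:30, 14:30-17:00.
Quinn and Vanya can make the full 08:00-08:30 slot — that's 2.

2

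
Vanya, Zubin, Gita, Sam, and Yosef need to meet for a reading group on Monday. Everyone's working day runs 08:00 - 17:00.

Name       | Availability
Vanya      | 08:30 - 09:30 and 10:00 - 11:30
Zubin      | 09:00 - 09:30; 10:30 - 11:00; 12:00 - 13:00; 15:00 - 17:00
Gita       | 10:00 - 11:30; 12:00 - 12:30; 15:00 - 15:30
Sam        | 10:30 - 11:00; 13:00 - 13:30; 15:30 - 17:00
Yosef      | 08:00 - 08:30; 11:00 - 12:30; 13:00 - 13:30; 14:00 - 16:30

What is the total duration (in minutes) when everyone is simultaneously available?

Vanya ∩ Zubin: 09:00-09:30, 10:30-11:00.
Vanya ∩ Zubin ∩ Gita: 10:30-11:00.
Vanya ∩ Zubin ∩ Gita ∩ Sam: 10:30-11:00.
Vanya ∩ Zubin ∩ Gita ∩ Sam ∩ Yosef: ∅.
There is no time when everyone is free.
There is no common window, so the total is 0 minutes.

0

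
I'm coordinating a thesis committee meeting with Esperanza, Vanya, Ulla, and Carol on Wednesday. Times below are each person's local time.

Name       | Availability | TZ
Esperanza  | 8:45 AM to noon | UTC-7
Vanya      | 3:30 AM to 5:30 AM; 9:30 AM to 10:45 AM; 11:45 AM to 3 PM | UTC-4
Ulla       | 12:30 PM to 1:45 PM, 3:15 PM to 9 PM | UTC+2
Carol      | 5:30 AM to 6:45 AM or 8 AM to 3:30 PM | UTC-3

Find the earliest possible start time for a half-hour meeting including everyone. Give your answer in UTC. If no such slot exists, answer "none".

Esperanza in UTC: 15:45-19:00 (add 7h to convert from UTC-7).
Vanya in UTC: 07:30-09:30, 13:30-14:45, 15:45-19:00 (add 4h to convert from UTC-4).
Ulla in UTC: 10:30-11:45, 13:15-19:00 (subtract 2h to convert from UTC+2).
Carol in UTC: 08:30-09:45, 11:00-18:30 (add 3h to convert from UTC-3).
Esperanza ∩ Vanya: 15:45-19:00.
Esperanza ∩ Vanya ∩ Ulla: 15:45-19:00.
Esperanza ∩ Vanya ∩ Ulla ∩ Carol: 15:45-18:30.
The first common window of at least 30 minutes is 15:45-18:30, so the earliest start is 15:45.

15:45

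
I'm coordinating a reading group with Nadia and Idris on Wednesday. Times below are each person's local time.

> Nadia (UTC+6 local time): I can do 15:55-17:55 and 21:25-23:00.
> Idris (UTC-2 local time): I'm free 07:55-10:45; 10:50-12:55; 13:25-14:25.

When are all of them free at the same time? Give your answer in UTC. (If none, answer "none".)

09:55-11:55, 15:25-16:25

Nadia in UTC: 09:55-11:55, 15:25-17:00 (subtract 6h to convert from UTC+6).
Idris in UTC: 09:55-12:45, 12:50-14:55, 15:25-16:25 (add 2h to convert from UTC-2).
Nadia ∩ Idris: 09:55-11:55, 15:25-16:25.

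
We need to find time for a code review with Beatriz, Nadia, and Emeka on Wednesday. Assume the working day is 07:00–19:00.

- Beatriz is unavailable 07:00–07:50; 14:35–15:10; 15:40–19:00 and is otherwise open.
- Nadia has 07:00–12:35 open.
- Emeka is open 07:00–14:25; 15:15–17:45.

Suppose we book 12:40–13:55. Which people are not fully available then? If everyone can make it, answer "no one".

Nadia

Beatriz free: 07:50-14:35, 15:10-15:40 (invert busy blocks within the working day).
Nadia free: 07:00-12:35.
Emeka free: 07:00-14:25, 15:15-17:45.
Beatriz: free for 12:40-13:55. Nadia: not fully free for 12:40-13:55. Emeka: free for 12:40-13:55.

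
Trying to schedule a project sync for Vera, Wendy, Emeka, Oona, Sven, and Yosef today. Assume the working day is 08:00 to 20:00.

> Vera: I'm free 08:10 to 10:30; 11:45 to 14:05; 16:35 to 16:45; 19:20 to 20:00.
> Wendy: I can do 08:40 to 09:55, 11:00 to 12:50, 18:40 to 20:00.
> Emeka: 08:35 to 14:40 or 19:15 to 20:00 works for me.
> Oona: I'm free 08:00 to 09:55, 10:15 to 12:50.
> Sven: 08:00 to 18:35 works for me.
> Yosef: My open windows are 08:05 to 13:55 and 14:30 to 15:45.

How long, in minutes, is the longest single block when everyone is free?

Vera ∩ Wendy: 08:40-09:55, 11:45-12:50, 19:20-20:00.
Vera ∩ Wendy ∩ Emeka: 08:40-09:55, 11:45-12:50, 19:20-20:00.
Vera ∩ Wendy ∩ Emeka ∩ Oona: 08:40-09:55, 11:45-12:50.
Vera ∩ Wendy ∩ Emeka ∩ Oona ∩ Sven: 08:40-09:55, 11:45-12:50.
Vera ∩ Wendy ∩ Emeka ∩ Oona ∩ Sven ∩ Yosef: 08:40-09:55, 11:45-12:50.
The longest is 08:40-09:55 at 75 minutes.

75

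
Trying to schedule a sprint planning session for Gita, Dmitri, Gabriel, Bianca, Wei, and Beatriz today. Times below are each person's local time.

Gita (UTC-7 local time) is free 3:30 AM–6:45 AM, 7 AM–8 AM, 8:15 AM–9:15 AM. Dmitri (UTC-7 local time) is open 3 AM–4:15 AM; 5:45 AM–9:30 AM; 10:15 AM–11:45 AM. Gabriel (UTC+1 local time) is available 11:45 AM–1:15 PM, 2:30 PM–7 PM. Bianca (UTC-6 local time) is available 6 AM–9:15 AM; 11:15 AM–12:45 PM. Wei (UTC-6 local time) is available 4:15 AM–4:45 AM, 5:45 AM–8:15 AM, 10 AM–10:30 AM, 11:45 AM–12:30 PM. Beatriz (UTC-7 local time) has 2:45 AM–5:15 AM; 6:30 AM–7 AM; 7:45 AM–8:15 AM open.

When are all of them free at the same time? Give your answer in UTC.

Gita in UTC: 10:30-13:45, 14:00-15:00, 15:15-16:15 (add 7h to convert from UTC-7).
Dmitri in UTC: 10:00-11:15, 12:45-16:30, 17:15-18:45 (add 7h to convert from UTC-7).
Gabriel in UTC: 10:45-12:15, 13:30-18:00 (subtract 1h to convert from UTC+1).
Bianca in UTC: 12:00-15:15, 17:15-18:45 (add 6h to convert from UTC-6).
Wei in UTC: 10:15-10:45, 11:45-14:15, 16:00-16:30, 17:45-18:30 (add 6h to convert from UTC-6).
Beatriz in UTC: 09:45-12:15, 13:30-14:00, 14:45-15:15 (add 7h to convert from UTC-7).
Gita ∩ Dmitri: 10:30-11:15, 12:45-13:45, 14:00-15:00, 15:15-16:15.
Gita ∩ Dmitri ∩ Gabriel: 10:45-11:15, 13:30-13:45, 14:00-15:00, 15:15-16:15.
Gita ∩ Dmitri ∩ Gabriel ∩ Bianca: 13:30-13:45, 14:00-15:00.
Gita ∩ Dmitri ∩ Gabriel ∩ Bianca ∩ Wei: 13:30-13:45, 14:00-14:15.
Gita ∩ Dmitri ∩ Gabriel ∩ Bianca ∩ Wei ∩ Beatriz: 13:30-13:45.
So the common availability across everyone is 13:30-13:45.

13:30-13:45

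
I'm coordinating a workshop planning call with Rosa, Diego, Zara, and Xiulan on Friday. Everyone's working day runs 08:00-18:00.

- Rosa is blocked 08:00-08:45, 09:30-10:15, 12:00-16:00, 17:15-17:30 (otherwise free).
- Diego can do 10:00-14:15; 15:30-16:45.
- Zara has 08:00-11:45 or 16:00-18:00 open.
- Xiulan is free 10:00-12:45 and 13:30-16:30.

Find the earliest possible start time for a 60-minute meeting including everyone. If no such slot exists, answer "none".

Rosa free: 08:45-09:30, 10:15-12:00, 16:00-17:15, 17:30-18:00 (invert busy blocks within the working day).
Diego free: 10:00-14:15, 15:30-16:45.
Zara free: 08:00-11:45, 16:00-18:00.
Xiulan free: 10:00-12:45, 13:30-16:30.
Rosa ∩ Diego: 10:15-12:00, 16:00-16:45.
Rosa ∩ Diego ∩ Zara: 10:15-11:45, 16:00-16:45.
Rosa ∩ Diego ∩ Zara ∩ Xiulan: 10:15-11:45, 16:00-16:30.
The first common window of at least 60 minutes is 10:15-11:45, so the earliest start is 10:15.

10:15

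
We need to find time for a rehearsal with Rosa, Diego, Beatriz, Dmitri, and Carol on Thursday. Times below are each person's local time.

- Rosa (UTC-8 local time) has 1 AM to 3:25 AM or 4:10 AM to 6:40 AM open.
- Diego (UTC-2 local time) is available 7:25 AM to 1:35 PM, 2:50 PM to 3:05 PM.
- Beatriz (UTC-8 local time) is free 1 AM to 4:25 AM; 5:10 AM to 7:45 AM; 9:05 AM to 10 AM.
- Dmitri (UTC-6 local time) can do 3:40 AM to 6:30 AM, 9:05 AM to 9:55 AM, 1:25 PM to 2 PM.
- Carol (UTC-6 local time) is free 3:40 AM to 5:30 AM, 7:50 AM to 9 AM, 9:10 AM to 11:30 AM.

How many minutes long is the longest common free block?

105

Rosa in UTC: 09:00-11:25, 12:10-14:40 (add 8h to convert from UTC-8).
Diego in UTC: 09:25-15:35, 16:50-17:05 (add 2h to convert from UTC-2).
Beatriz in UTC: 09:00-12:25, 13:10-15:45, 17:05-18:00 (add 8h to convert from UTC-8).
Dmitri in UTC: 09:40-12:30, 15:05-15:55, 19:25-20:00 (add 6h to convert from UTC-6).
Carol in UTC: 09:40-11:30, 13:50-15:00, 15:10-17:30 (add 6h to convert from UTC-6).
Rosa ∩ Diego: 09:25-11:25, 12:10-14:40.
Rosa ∩ Diego ∩ Beatriz: 09:25-11:25, 12:10-12:25, 13:10-14:40.
Rosa ∩ Diego ∩ Beatriz ∩ Dmitri: 09:40-11:25, 12:10-12:25.
Rosa ∩ Diego ∩ Beatriz ∩ Dmitri ∩ Carol: 09:40-11:25.
Those are the intersection windows.
The longest is 09:40-11:25 at 105 minutes.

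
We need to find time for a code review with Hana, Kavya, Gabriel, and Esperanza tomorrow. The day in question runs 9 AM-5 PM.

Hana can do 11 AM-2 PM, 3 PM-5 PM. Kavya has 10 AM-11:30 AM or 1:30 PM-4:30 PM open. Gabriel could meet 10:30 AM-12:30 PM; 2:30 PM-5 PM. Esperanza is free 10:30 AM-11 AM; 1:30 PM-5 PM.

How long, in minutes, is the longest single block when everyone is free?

90

Hana ∩ Kavya: 11:00-11:30, 13:30-14:00, 15:00-16:30.
Hana ∩ Kavya ∩ Gabriel: 11:00-11:30, 15:00-16:30.
Hana ∩ Kavya ∩ Gabriel ∩ Esperanza: 15:00-16:30.
So the common availability across everyone is 15:00-16:30.
The longest is 15:00-16:30 at 90 minutes.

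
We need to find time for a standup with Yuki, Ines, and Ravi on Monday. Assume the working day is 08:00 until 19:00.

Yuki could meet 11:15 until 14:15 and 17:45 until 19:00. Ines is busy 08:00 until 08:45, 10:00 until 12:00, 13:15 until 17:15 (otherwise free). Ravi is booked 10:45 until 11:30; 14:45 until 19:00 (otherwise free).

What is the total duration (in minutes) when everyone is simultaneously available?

75

Yuki free: 11:15-14:15, 17:45-19:00.
Ines free: 08:45-10:00, 12:00-13:15, 17:15-19:00 (invert busy blocks within the working day).
Ravi free: 08:00-10:45, 11:30-14:45 (invert busy blocks within the working day).
Yuki ∩ Ines: 12:00-13:15, 17:45-19:00.
Yuki ∩ Ines ∩ Ravi: 12:00-13:15.
That's a single block of 75 minutes.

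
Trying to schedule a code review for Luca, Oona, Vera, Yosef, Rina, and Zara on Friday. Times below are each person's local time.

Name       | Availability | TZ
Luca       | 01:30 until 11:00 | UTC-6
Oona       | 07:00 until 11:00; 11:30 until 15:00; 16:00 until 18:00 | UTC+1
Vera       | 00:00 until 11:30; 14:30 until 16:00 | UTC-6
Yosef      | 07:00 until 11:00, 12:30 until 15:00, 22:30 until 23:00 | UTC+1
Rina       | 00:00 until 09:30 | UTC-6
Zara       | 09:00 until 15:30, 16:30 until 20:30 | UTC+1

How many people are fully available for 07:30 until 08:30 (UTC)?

Luca in UTC: 07:30-17:00 (add 6h to convert from UTC-6).
Oona in UTC: 06:00-10:00, 10:30-14:00, 15:00-17:00 (subtract 1h to convert from UTC+1).
Vera in UTC: 06:00-17:30, 20:30-22:00 (add 6h to convert from UTC-6).
Yosef in UTC: 06:00-10:00, 11:30-14:00, 21:30-22:00 (subtract 1h to convert from UTC+1).
Rina in UTC: 06:00-15:30 (add 6h to convert from UTC-6).
Zara in UTC: 08:00-14:30, 15:30-19:30 (subtract 1h to convert from UTC+1).
Luca, Oona, Vera, Yosef, and Rina can make the full 07:30-08:30 slot — that's 5.

5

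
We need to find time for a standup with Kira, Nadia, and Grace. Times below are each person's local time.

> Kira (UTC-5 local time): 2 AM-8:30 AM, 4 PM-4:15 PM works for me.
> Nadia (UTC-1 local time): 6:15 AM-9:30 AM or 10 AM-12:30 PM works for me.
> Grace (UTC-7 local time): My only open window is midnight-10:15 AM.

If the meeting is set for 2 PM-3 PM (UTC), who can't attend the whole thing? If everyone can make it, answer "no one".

Kira, Nadia

Kira in UTC: 07:00-13:30, 21:00-21:15 (add 5h to convert from UTC-5).
Nadia in UTC: 07:15-10:30, 11:00-13:30 (add 1h to convert from UTC-1).
Grace in UTC: 07:00-17:15 (add 7h to convert from UTC-7).
Kira: not fully free for 14:00-15:00. Nadia: not fully free for 14:00-15:00. Grace: free for 14:00-15:00.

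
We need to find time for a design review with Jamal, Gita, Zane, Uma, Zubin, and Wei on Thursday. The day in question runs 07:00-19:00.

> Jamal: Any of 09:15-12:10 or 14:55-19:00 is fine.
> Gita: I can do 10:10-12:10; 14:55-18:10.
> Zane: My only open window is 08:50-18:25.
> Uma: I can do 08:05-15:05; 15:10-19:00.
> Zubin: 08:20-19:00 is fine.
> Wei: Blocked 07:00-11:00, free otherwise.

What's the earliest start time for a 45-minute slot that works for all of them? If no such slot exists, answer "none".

Jamal free: 09:15-12:10, 14:55-19:00.
Gita free: 10:10-12:10, 14:55-18:10.
Zane free: 08:50-18:25.
Uma free: 08:05-15:05, 15:10-19:00.
Zubin free: 08:20-19:00.
Wei free: 11:00-19:00 (invert busy blocks within the working day).
Jamal ∩ Gita: 10:10-12:10, 14:55-18:10.
Jamal ∩ Gita ∩ Zane: 10:10-12:10, 14:55-18:10.
Jamal ∩ Gita ∩ Zane ∩ Uma: 10:10-12:10, 14:55-15:05, 15:10-18:10.
Jamal ∩ Gita ∩ Zane ∩ Uma ∩ Zubin: 10:10-12:10, 14:55-15:05, 15:10-18:10.
Jamal ∩ Gita ∩ Zane ∩ Uma ∩ Zubin ∩ Wei: 11:00-12:10, 14:55-15:05, 15:10-18:10.
Those are the intersection windows.
The first common window of at least 45 minutes is 11:00-12:10, so the earliest start is 11:00.

11:00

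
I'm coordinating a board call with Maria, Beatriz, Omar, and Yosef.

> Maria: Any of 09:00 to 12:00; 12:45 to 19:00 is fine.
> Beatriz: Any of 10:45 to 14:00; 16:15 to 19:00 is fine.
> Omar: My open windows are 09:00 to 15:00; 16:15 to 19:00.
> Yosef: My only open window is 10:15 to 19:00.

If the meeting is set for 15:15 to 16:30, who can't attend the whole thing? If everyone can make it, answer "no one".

Maria: free for 15:15-16:30. Beatriz: not fully free for 15:15-16:30. Omar: not fully free for 15:15-16:30. Yosef: free for 15:15-16:30.

Beatriz, Omar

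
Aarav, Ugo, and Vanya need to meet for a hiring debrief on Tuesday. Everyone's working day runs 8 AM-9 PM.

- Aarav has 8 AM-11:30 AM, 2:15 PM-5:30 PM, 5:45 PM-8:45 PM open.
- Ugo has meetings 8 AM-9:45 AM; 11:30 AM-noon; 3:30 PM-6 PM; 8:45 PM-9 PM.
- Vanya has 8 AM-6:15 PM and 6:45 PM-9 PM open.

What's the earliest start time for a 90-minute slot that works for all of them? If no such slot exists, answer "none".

Aarav free: 08:00-11:30, 14:15-17:30, 17:45-20:45.
Ugo free: 09:45-11:30, 12:00-15:30, 18:00-20:45 (invert busy blocks within the working day).
Vanya free: 08:00-18:15, 18:45-21:00.
Aarav ∩ Ugo: 09:45-11:30, 14:15-15:30, 18:00-20:45.
Aarav ∩ Ugo ∩ Vanya: 09:45-11:30, 14:15-15:30, 18:00-18:15, 18:45-20:45.
So the common availability across everyone is 09:45-11:30, 14:15-15:30, 18:00-18:15, 18:45-20:45.
The first common window of at least 90 minutes is 09:45-11:30, so the earliest start is 09:45.

09:45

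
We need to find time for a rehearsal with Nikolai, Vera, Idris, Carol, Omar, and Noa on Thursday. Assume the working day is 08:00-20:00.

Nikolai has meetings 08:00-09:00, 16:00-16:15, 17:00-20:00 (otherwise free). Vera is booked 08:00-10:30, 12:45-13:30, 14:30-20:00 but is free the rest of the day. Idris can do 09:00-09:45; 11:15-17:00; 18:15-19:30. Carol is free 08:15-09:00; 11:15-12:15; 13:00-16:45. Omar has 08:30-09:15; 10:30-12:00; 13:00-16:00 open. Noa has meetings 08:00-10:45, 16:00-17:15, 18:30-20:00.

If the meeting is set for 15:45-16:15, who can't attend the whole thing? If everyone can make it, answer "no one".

Nikolai free: 09:00-16:00, 16:15-17:00 (invert busy blocks within the working day).
Vera free: 10:30-12:45, 13:30-14:30 (invert busy blocks within the working day).
Idris free: 09:00-09:45, 11:15-17:00, 18:15-19:30.
Carol free: 08:15-09:00, 11:15-12:15, 13:00-16:45.
Omar free: 08:30-09:15, 10:30-12:00, 13:00-16:00.
Noa free: 10:45-16:00, 17:15-18:30 (invert busy blocks within the working day).
Nikolai: not fully free for 15:45-16:15. Vera: not fully free for 15:45-16:15. Idris: free for 15:45-16:15. Carol: free for 15:45-16:15. Omar: not fully free for 15:45-16:15. Noa: not fully free for 15:45-16:15.

Nikolai, Noa, Omar, Vera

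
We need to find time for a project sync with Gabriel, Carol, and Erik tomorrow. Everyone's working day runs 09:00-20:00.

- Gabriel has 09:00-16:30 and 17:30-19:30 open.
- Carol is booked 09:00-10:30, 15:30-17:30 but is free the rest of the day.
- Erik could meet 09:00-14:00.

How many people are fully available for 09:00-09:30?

Gabriel free: 09:00-16:30, 17:30-19:30.
Carol free: 10:30-15:30, 17:30-20:00 (invert busy blocks within the working day).
Erik free: 09:00-14:00.
Gabriel and Erik can make the full 09:00-09:30 slot — that's 2.

2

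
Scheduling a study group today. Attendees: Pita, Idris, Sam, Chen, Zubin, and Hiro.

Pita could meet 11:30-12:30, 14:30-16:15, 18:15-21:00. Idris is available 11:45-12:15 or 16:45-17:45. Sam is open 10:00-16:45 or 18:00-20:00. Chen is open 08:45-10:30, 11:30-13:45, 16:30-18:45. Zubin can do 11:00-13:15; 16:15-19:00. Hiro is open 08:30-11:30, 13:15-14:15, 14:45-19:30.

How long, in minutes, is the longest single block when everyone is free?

0

Pita ∩ Idris: 11:45-12:15.
Pita ∩ Idris ∩ Sam: 11:45-12:15.
Pita ∩ Idris ∩ Sam ∩ Chen: 11:45-12:15.
Pita ∩ Idris ∩ Sam ∩ Chen ∩ Zubin: 11:45-12:15.
Pita ∩ Idris ∩ Sam ∩ Chen ∩ Zubin ∩ Hiro: ∅.
There is no time when everyone is free.
No common window exists, so the longest block is 0 minutes.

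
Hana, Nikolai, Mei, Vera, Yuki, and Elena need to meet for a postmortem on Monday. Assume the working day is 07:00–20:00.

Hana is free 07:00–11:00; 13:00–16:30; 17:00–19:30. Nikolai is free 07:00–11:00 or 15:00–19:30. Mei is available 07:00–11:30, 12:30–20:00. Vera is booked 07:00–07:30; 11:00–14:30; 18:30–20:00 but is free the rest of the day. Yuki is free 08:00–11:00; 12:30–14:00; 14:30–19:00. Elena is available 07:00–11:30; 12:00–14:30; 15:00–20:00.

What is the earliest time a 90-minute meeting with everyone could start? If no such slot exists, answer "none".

08:00

Hana free: 07:00-11:00, 13:00-16:30, 17:00-19:30.
Nikolai free: 07:00-11:00, 15:00-19:30.
Mei free: 07:00-11:30, 12:30-20:00.
Vera free: 07:30-11:00, 14:30-18:30 (invert busy blocks within the working day).
Yuki free: 08:00-11:00, 12:30-14:00, 14:30-19:00.
Elena free: 07:00-11:30, 12:00-14:30, 15:00-20:00.
Hana ∩ Nikolai: 07:00-11:00, 15:00-16:30, 17:00-19:30.
Hana ∩ Nikolai ∩ Mei: 07:00-11:00, 15:00-16:30, 17:00-19:30.
Hana ∩ Nikolai ∩ Mei ∩ Vera: 07:30-11:00, 15:00-16:30, 17:00-18:30.
Hana ∩ Nikolai ∩ Mei ∩ Vera ∩ Yuki: 08:00-11:00, 15:00-16:30, 17:00-18:30.
Hana ∩ Nikolai ∩ Mei ∩ Vera ∩ Yuki ∩ Elena: 08:00-11:00, 15:00-16:30, 17:00-18:30.
Those are the intersection windows.
The first common window of at least 90 minutes is 08:00-11:00, so the earliest start is 08:00.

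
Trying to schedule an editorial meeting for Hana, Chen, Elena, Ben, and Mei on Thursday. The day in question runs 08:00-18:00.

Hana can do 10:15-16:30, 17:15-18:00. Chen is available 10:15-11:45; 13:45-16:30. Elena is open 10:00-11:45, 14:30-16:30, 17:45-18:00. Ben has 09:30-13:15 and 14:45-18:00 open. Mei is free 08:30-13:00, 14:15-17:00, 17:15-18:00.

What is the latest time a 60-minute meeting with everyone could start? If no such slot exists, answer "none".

15:30

Hana ∩ Chen: 10:15-11:45, 13:45-16:30.
Hana ∩ Chen ∩ Elena: 10:15-11:45, 14:30-16:30.
Hana ∩ Chen ∩ Elena ∩ Ben: 10:15-11:45, 14:45-16:30.
Hana ∩ Chen ∩ Elena ∩ Ben ∩ Mei: 10:15-11:45, 14:45-16:30.
The last common window of at least 60 minutes is 14:45-16:30; a 60-minute meeting can start as late as 15:30 and still end by 16:30.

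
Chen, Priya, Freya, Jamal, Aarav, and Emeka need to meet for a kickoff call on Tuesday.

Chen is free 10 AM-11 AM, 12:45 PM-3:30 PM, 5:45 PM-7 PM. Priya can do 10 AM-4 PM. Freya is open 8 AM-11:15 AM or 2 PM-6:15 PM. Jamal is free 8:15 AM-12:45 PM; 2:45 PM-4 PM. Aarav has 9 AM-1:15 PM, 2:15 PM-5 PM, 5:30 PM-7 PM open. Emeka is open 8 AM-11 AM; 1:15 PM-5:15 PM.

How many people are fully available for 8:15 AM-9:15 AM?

Freya, Jamal, and Emeka can make the full 08:15-09:15 slot — that's 3.

3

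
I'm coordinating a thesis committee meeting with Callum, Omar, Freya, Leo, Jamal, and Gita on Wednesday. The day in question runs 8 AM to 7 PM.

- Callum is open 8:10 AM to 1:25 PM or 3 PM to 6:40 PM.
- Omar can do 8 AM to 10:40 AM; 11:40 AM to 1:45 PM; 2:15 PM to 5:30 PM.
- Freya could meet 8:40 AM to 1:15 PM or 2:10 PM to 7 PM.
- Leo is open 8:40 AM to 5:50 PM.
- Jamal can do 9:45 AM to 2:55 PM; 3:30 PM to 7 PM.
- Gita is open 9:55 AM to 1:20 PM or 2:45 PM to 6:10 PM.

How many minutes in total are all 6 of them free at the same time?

Callum ∩ Omar: 08:10-10:40, 11:40-13:25, 15:00-17:30.
Callum ∩ Omar ∩ Freya: 08:40-10:40, 11:40-13:15, 15:00-17:30.
Callum ∩ Omar ∩ Freya ∩ Leo: 08:40-10:40, 11:40-13:15, 15:00-17:30.
Callum ∩ Omar ∩ Freya ∩ Leo ∩ Jamal: 09:45-10:40, 11:40-13:15, 15:30-17:30.
Callum ∩ Omar ∩ Freya ∩ Leo ∩ Jamal ∩ Gita: 09:55-10:40, 11:40-13:15, 15:30-17:30.
Summing the common windows: 45 + 95 + 120 = 260 minutes.

260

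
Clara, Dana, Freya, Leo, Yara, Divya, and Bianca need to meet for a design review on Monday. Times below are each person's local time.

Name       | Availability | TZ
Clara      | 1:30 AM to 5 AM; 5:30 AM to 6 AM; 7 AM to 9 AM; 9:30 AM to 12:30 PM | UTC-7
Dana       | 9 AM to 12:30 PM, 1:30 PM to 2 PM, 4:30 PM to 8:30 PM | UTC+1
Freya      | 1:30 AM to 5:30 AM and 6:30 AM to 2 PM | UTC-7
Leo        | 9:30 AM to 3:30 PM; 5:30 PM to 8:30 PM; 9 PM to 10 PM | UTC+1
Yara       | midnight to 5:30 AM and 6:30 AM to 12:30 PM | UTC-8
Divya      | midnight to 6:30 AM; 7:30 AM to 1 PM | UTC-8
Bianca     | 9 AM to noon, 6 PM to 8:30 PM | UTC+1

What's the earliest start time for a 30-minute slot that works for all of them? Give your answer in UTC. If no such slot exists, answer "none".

08:30

Clara in UTC: 08:30-12:00, 12:30-13:00, 14:00-16:00, 16:30-19:30 (add 7h to convert from UTC-7).
Dana in UTC: 08:00-11:30, 12:30-13:00, 15:30-19:30 (subtract 1h to convert from UTC+1).
Freya in UTC: 08:30-12:30, 13:30-21:00 (add 7h to convert from UTC-7).
Leo in UTC: 08:30-14:30, 16:30-19:30, 20:00-21:00 (subtract 1h to convert from UTC+1).
Yara in UTC: 08:00-13:30, 14:30-20:30 (add 8h to convert from UTC-8).
Divya in UTC: 08:00-14:30, 15:30-21:00 (add 8h to convert from UTC-8).
Bianca in UTC: 08:00-11:00, 17:00-19:30 (subtract 1h to convert from UTC+1).
Clara ∩ Dana: 08:30-11:30, 12:30-13:00, 15:30-16:00, 16:30-19:30.
Clara ∩ Dana ∩ Freya: 08:30-11:30, 15:30-16:00, 16:30-19:30.
Clara ∩ Dana ∩ Freya ∩ Leo: 08:30-11:30, 16:30-19:30.
Clara ∩ Dana ∩ Freya ∩ Leo ∩ Yara: 08:30-11:30, 16:30-19:30.
Clara ∩ Dana ∩ Freya ∩ Leo ∩ Yara ∩ Divya: 08:30-11:30, 16:30-19:30.
Clara ∩ Dana ∩ Freya ∩ Leo ∩ Yara ∩ Divya ∩ Bianca: 08:30-11:00, 17:00-19:30.
The first common window of at least 30 minutes is 08:30-11:00, so the earliest start is 08:30.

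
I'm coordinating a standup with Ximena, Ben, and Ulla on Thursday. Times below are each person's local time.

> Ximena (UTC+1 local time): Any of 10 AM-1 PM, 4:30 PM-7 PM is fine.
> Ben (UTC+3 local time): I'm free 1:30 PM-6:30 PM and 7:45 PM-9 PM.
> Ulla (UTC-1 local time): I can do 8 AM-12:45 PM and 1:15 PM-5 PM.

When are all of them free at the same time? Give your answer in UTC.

Ximena in UTC: 09:00-12:00, 15:30-18:00 (subtract 1h to convert from UTC+1).
Ben in UTC: 10:30-15:30, 16:45-18:00 (subtract 3h to convert from UTC+3).
Ulla in UTC: 09:00-13:45, 14:15-18:00 (add 1h to convert from UTC-1).
Ximena ∩ Ben: 10:30-12:00, 16:45-18:00.
Ximena ∩ Ben ∩ Ulla: 10:30-12:00, 16:45-18:00.
Those are the intersection windows.

10:30-12:00, 16:45-18:00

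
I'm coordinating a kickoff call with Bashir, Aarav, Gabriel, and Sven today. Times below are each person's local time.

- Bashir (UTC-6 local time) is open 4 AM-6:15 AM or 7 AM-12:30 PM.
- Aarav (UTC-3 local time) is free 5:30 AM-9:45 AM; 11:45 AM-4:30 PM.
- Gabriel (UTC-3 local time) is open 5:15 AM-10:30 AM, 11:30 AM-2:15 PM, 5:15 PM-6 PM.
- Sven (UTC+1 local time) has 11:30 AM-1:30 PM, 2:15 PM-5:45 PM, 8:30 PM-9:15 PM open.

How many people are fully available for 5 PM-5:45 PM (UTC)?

Bashir in UTC: 10:00-12:15, 13:00-18:30 (add 6h to convert from UTC-6).
Aarav in UTC: 08:30-12:45, 14:45-19:30 (add 3h to convert from UTC-3).
Gabriel in UTC: 08:15-13:30, 14:30-17:15, 20:15-21:00 (add 3h to convert from UTC-3).
Sven in UTC: 10:30-12:30, 13:15-16:45, 19:30-20:15 (subtract 1h to convert from UTC+1).
Bashir and Aarav can make the full 17:00-17:45 slot — that's 2.

2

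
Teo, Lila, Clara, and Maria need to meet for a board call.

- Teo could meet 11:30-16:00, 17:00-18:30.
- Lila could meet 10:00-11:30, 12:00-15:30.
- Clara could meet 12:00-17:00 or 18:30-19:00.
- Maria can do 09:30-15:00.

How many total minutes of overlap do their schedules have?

Teo ∩ Lila: 12:00-15:30.
Teo ∩ Lila ∩ Clara: 12:00-15:30.
Teo ∩ Lila ∩ Clara ∩ Maria: 12:00-15:00.
That's a single block of 180 minutes.

180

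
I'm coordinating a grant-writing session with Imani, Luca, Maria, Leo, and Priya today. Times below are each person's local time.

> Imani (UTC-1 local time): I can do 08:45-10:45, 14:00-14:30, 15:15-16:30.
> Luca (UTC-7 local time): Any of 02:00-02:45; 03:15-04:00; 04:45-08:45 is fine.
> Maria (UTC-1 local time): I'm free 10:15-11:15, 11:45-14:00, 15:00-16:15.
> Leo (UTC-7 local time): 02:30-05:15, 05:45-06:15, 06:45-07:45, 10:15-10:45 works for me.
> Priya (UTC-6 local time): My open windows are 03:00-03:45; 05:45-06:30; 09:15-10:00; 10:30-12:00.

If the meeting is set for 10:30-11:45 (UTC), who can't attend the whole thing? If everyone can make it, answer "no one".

Imani in UTC: 09:45-11:45, 15:00-15:30, 16:15-17:30 (add 1h to convert from UTC-1).
Luca in UTC: 09:00-09:45, 10:15-11:00, 11:45-15:45 (add 7h to convert from UTC-7).
Maria in UTC: 11:15-12:15, 12:45-15:00, 16:00-17:15 (add 1h to convert from UTC-1).
Leo in UTC: 09:30-12:15, 12:45-13:15, 13:45-14:45, 17:15-17:45 (add 7h to convert from UTC-7).
Priya in UTC: 09:00-09:45, 11:45-12:30, 15:15-16:00, 16:30-18:00 (add 6h to convert from UTC-6).
Imani: free for 10:30-11:45. Luca: not fully free for 10:30-11:45. Maria: not fully free for 10:30-11:45. Leo: free for 10:30-11:45. Priya: not fully free for 10:30-11:45.

Luca, Maria, Priya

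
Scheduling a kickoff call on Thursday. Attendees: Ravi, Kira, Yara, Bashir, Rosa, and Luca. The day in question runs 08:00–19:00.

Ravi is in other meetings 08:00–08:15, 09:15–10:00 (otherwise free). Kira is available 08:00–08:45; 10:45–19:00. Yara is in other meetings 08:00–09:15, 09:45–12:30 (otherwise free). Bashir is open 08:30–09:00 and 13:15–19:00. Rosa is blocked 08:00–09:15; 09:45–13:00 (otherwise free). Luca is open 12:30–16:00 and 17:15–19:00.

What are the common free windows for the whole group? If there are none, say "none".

Ravi free: 08:15-09:15, 10:00-19:00 (invert busy blocks within the working day).
Kira free: 08:00-08:45, 10:45-19:00.
Yara free: 09:15-09:45, 12:30-19:00 (invert busy blocks within the working day).
Bashir free: 08:30-09:00, 13:15-19:00.
Rosa free: 09:15-09:45, 13:00-19:00 (invert busy blocks within the working day).
Luca free: 12:30-16:00, 17:15-19:00.
Ravi ∩ Kira: 08:15-08:45, 10:45-19:00.
Ravi ∩ Kira ∩ Yara: 12:30-19:00.
Ravi ∩ Kira ∩ Yara ∩ Bashir: 13:15-19:00.
Ravi ∩ Kira ∩ Yara ∩ Bashir ∩ Rosa: 13:15-19:00.
Ravi ∩ Kira ∩ Yara ∩ Bashir ∩ Rosa ∩ Luca: 13:15-16:00, 17:15-19:00.

13:15-16:00, 17:15-19:00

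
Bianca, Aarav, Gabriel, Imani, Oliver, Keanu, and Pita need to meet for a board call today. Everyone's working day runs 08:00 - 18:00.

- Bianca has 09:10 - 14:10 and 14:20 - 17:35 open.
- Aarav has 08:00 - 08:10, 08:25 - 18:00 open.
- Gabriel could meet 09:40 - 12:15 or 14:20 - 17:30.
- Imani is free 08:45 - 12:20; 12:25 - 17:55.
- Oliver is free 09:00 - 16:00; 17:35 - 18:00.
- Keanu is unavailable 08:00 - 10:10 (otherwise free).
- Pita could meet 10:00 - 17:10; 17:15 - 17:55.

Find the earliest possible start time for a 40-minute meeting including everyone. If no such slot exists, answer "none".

Bianca free: 09:10-14:10, 14:20-17:35.
Aarav free: 08:00-08:10, 08:25-18:00.
Gabriel free: 09:40-12:15, 14:20-17:30.
Imani free: 08:45-12:20, 12:25-17:55.
Oliver free: 09:00-16:00, 17:35-18:00.
Keanu free: 10:10-18:00 (invert busy blocks within the working day).
Pita free: 10:00-17:10, 17:15-17:55.
Bianca ∩ Aarav: 09:10-14:10, 14:20-17:35.
Bianca ∩ Aarav ∩ Gabriel: 09:40-12:15, 14:20-17:30.
Bianca ∩ Aarav ∩ Gabriel ∩ Imani: 09:40-12:15, 14:20-17:30.
Bianca ∩ Aarav ∩ Gabriel ∩ Imani ∩ Oliver: 09:40-12:15, 14:20-16:00.
Bianca ∩ Aarav ∩ Gabriel ∩ Imani ∩ Oliver ∩ Keanu: 10:10-12:15, 14:20-16:00.
Bianca ∩ Aarav ∩ Gabriel ∩ Imani ∩ Oliver ∩ Keanu ∩ Pita: 10:10-12:15, 14:20-16:00.
The first common window of at least 40 minutes is 10:10-12:15, so the earliest start is 10:10.

10:10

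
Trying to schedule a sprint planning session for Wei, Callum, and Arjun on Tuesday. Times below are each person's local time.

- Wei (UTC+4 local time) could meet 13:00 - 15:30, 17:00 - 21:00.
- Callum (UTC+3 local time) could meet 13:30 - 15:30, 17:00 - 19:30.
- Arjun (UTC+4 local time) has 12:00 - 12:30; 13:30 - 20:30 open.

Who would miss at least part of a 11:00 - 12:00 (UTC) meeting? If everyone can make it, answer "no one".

Wei

Wei in UTC: 09:00-11:30, 13:00-17:00 (subtract 4h to convert from UTC+4).
Callum in UTC: 10:30-12:30, 14:00-16:30 (subtract 3h to convert from UTC+3).
Arjun in UTC: 08:00-08:30, 09:30-16:30 (subtract 4h to convert from UTC+4).
Wei: not fully free for 11:00-12:00. Callum: free for 11:00-12:00. Arjun: free for 11:00-12:00.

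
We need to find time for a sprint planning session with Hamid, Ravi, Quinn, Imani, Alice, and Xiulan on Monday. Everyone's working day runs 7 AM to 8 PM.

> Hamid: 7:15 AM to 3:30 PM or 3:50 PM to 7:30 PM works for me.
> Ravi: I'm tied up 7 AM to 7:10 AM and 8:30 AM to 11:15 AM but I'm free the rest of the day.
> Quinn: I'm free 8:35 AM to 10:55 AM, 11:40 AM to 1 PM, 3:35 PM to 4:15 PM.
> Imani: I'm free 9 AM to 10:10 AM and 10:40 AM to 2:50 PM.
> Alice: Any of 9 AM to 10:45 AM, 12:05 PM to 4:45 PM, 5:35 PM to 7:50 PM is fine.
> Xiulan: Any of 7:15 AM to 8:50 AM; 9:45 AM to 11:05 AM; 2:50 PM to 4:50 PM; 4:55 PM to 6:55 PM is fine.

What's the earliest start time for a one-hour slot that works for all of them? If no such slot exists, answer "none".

Hamid free: 07:15-15:30, 15:50-19:30.
Ravi free: 07:10-08:30, 11:15-20:00 (invert busy blocks within the working day).
Quinn free: 08:35-10:55, 11:40-13:00, 15:35-16:15.
Imani free: 09:00-10:10, 10:40-14:50.
Alice free: 09:00-10:45, 12:05-16:45, 17:35-19:50.
Xiulan free: 07:15-08:50, 09:45-11:05, 14:50-16:50, 16:55-18:55.
Hamid ∩ Ravi: 07:15-08:30, 11:15-15:30, 15:50-19:30.
Hamid ∩ Ravi ∩ Quinn: 11:40-13:00, 15:50-16:15.
Hamid ∩ Ravi ∩ Quinn ∩ Imani: 11:40-13:00.
Hamid ∩ Ravi ∩ Quinn ∩ Imani ∩ Alice: 12:05-13:00.
Hamid ∩ Ravi ∩ Quinn ∩ Imani ∩ Alice ∩ Xiulan: ∅.
There is no time when everyone is free.
No common window is at least 60 minutes long.

none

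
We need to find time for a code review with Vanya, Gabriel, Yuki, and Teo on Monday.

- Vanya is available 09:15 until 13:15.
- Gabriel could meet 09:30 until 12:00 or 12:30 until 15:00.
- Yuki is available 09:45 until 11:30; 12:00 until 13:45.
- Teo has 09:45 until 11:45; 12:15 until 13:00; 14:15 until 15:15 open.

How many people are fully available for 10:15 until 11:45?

Vanya, Gabriel, and Teo can make the full 10:15-11:45 slot — that's 3.

3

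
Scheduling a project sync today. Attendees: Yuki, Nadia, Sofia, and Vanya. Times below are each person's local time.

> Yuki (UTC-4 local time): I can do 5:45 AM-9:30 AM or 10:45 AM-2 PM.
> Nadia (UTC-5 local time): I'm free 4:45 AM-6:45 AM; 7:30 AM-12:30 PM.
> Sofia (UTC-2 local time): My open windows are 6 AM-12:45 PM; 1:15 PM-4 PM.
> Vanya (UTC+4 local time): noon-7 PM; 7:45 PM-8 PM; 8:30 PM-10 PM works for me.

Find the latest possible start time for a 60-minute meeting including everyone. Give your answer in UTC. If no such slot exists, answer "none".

16:30

Yuki in UTC: 09:45-13:30, 14:45-18:00 (add 4h to convert from UTC-4).
Nadia in UTC: 09:45-11:45, 12:30-17:30 (add 5h to convert from UTC-5).
Sofia in UTC: 08:00-14:45, 15:15-18:00 (add 2h to convert from UTC-2).
Vanya in UTC: 08:00-15:00, 15:45-16:00, 16:30-18:00 (subtract 4h to convert from UTC+4).
Yuki ∩ Nadia: 09:45-11:45, 12:30-13:30, 14:45-17:30.
Yuki ∩ Nadia ∩ Sofia: 09:45-11:45, 12:30-13:30, 15:15-17:30.
Yuki ∩ Nadia ∩ Sofia ∩ Vanya: 09:45-11:45, 12:30-13:30, 15:45-16:00, 16:30-17:30.
So the common availability across everyone is 09:45-11:45, 12:30-13:30, 15:45-16:00, 16:30-17:30.
The last common window of at least 60 minutes is 16:30-17:30; a 60-minute meeting can start as late as 16:30 and still end by 17:30.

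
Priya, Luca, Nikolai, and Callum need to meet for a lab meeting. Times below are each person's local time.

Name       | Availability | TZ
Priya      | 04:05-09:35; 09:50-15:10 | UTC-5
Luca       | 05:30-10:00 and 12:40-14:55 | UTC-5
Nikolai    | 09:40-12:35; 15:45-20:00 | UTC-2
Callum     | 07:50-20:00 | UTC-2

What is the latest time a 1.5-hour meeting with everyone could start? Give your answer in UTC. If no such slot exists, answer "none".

Priya in UTC: 09:05-14:35, 14:50-20:10 (add 5h to convert from UTC-5).
Luca in UTC: 10:30-15:00, 17:40-19:55 (add 5h to convert from UTC-5).
Nikolai in UTC: 11:40-14:35, 17:45-22:00 (add 2h to convert from UTC-2).
Callum in UTC: 09:50-22:00 (add 2h to convert from UTC-2).
Priya ∩ Luca: 10:30-14:35, 14:50-15:00, 17:40-19:55.
Priya ∩ Luca ∩ Nikolai: 11:40-14:35, 17:45-19:55.
Priya ∩ Luca ∩ Nikolai ∩ Callum: 11:40-14:35, 17:45-19:55.
Those are the intersection windows.
The last common window of at least 90 minutes is 17:45-19:55; a 90-minute meeting can start as late as 18:25 and still end by 19:55.

18:25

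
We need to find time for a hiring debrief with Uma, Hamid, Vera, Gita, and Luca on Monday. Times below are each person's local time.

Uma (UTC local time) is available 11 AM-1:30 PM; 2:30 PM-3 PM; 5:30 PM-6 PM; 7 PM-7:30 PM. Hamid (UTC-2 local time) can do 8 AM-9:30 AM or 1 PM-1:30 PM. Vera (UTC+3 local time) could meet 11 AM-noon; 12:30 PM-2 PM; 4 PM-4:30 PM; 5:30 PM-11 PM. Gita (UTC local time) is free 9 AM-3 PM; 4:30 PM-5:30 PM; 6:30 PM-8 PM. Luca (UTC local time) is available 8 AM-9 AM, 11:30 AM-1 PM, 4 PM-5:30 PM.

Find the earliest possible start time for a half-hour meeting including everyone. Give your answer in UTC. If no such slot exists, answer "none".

none

Uma in UTC: 11:00-13:30, 14:30-15:00, 17:30-18:00, 19:00-19:30.
Hamid in UTC: 10:00-11:30, 15:00-15:30 (add 2h to convert from UTC-2).
Vera in UTC: 08:00-09:00, 09:30-11:00, 13:00-13:30, 14:30-20:00 (subtract 3h to convert from UTC+3).
Gita in UTC: 09:00-15:00, 16:30-17:30, 18:30-20:00.
Luca in UTC: 08:00-09:00, 11:30-13:00, 16:00-17:30.
Uma ∩ Hamid: 11:00-11:30.
Uma ∩ Hamid ∩ Vera: ∅.
Uma ∩ Hamid ∩ Vera ∩ Gita: ∅.
Uma ∩ Hamid ∩ Vera ∩ Gita ∩ Luca: ∅.
There is no time when everyone is free.
No common window is at least 30 minutes long.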